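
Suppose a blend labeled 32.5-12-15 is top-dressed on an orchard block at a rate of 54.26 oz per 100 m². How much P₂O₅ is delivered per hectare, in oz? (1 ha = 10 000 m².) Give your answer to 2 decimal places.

651.12 oz P₂O₅ per hectare

P₂O₅ per 100 m² = 54.26 × 12% = 6.5112 oz.
Convert to per hectare: 6.5112 × 100 = 651.12 oz.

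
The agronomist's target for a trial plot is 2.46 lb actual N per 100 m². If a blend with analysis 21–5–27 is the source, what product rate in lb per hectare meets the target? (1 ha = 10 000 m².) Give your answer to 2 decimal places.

Product per 100 m² = 2.46 / 21% = 11.7143 lb.
Convert to per hectare: 11.7143 × 100 = 1171.429 lb.

1171.43 lb of product per hectare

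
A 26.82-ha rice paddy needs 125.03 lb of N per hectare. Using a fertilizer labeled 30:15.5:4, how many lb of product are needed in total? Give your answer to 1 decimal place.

Product per hectare = 125.03 / 30% = 416.767 lb.
Total product = 416.767 × 26.82 = 11177.68 lb.

11177.7 lb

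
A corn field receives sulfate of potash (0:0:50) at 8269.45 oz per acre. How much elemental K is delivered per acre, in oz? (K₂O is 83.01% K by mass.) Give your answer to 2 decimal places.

K₂O per acre = 8269.45 × 50% = 4134.73 oz.
Elemental K = 4134.73 × 0.8301 = 3432.235 oz per acre.

3432.24 oz K per acre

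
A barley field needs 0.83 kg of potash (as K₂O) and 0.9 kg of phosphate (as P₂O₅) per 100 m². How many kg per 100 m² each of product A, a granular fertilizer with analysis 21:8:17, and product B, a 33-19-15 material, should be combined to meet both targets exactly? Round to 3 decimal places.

Per-100 m² balance (a = product A, b = product B):
K₂O: 0.17·a + 0.15·b = 0.83
P₂O₅: 0.08·a + 0.19·b = 0.9
Eliminate a: (row1) − 0.17/0.08·(row2) → -0.25375·b = -1.0825, so b = 4.26601.
Back-substitute: a = (0.83 − 0.15·4.26601) / 0.17 = 1.11823.

1.118 kg product A, 4.266 kg product B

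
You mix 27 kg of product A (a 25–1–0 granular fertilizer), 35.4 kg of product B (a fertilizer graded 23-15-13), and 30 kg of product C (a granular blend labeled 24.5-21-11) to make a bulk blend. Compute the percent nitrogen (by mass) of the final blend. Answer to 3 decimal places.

Total mass = 27 + 35.4 + 30 = 92.4 kg.
N mass = 25%×27 + 23%×35.4 + 24.5%×30 = 22.242 kg.
% N = 22.242 / 92.4 = 24.0714%.

24.071% N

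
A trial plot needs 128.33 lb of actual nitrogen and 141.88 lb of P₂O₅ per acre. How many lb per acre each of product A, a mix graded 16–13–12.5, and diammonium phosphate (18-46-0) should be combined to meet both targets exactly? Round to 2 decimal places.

Let a = lb of product A, b = lb of diammonium phosphate (per acre).
N: 0.16·a + 0.18·b = 128.33
P₂O₅: 0.13·a + 0.46·b = 141.88
Solving simultaneously: a = 667.199, b = 119.878.

667.20 lb product A, 119.88 lb diammonium phosphate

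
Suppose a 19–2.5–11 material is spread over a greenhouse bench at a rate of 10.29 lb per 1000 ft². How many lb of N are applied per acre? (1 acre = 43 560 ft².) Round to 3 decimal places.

nitrogen per 1000 ft² = 10.29 × 19% = 1.9551 lb.
Convert to per acre: 1.9551 × 43.56 = 85.1642 lb.

85.164 lb N per acre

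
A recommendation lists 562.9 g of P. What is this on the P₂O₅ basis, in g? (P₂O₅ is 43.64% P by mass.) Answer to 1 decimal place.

1289.9 g P₂O₅

P₂O₅ = 562.9 / 0.4364 = 1289.87 g.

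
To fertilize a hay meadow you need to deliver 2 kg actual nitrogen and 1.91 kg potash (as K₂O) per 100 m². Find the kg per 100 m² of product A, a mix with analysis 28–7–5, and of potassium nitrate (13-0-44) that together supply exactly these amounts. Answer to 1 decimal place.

5.4 kg product A, 3.7 kg potassium nitrate

With a, b = kg per 100 m² of product A and potassium nitrate:
N: 0.28·a + 0.13·b = 2
K₂O: 0.05·a + 0.44·b = 1.91
Eliminate a: (row1) − 0.28/0.05·(row2) → -2.334·b = -8.696, so b = 3.72579.
Back-substitute: a = (2 − 0.13·3.72579) / 0.28 = 5.41302.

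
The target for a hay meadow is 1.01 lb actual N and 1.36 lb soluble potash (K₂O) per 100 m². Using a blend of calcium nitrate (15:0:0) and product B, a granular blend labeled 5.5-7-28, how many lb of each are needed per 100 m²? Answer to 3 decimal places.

Per-100 m² balance (a = calcium nitrate, b = product B):
N: 0.15·a + 0.055·b = 1.01
K₂O: 0·a + 0.28·b = 1.36
Solving simultaneously: a = 4.95238, b = 4.85714.

4.952 lb calcium nitrate, 4.857 lb product B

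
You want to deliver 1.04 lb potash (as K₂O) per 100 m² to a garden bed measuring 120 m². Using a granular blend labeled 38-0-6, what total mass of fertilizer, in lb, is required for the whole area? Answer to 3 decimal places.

Product per 100 m² = 1.04 / 6% = 17.3333 lb.
Total product = 17.3333 × 120 / 100 = 20.8 lb.

20.800 lb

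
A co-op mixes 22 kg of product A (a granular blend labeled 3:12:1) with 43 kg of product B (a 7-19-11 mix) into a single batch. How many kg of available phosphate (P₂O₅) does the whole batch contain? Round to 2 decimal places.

10.81 kg P₂O₅

P₂O₅ mass = 12%×22 + 19%×43 = 10.81 kg.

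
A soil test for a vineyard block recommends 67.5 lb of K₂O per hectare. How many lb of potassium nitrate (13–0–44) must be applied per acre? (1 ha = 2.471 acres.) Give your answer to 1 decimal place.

62.1 lb of product per acre

Product per hectare = 67.5 / 44% = 153.409 lb.
Convert to per acre: 153.409 × 0.404694 = 62.0838 lb.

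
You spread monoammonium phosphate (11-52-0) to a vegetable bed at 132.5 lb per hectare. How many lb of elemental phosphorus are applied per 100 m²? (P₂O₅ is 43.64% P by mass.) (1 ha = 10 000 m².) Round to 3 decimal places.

P₂O₅ per hectare = 132.5 × 52% = 68.9 lb.
Elemental P = 68.9 × 0.4364 = 30.068 lb per hectare.
Convert to per 100 m²: 30.068 × 0.01 = 0.30068 lb.

0.301 lb P per hundred sq m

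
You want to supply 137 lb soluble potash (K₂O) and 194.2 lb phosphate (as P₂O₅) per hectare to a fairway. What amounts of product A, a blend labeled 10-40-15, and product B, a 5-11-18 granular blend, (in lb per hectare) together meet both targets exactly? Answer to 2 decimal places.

358.31 lb product A, 462.52 lb product B

Let a = lb of product A, b = lb of product B (per hectare).
K₂O: 0.15·a + 0.18·b = 137
P₂O₅: 0.4·a + 0.11·b = 194.2
Eliminate a: (row1) − 0.15/0.4·(row2) → 0.13875·b = 64.175, so b = 462.523.
Back-substitute: a = (137 − 0.18·462.523) / 0.15 = 358.306.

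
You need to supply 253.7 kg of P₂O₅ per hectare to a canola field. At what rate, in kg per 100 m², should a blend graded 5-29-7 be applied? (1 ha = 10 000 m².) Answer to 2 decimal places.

Product per hectare = 253.7 / 29% = 874.828 kg.
Convert to per 100 m²: 874.828 × 0.01 = 8.74828 kg.

8.75 kg of product per hundred sq m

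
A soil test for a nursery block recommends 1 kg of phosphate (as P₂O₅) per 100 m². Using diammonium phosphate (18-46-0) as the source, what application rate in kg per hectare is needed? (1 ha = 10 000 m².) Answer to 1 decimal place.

Product per 100 m² = 1 / 46% = 2.17391 kg.
Convert to per hectare: 2.17391 × 100 = 217.391 kg.

217.4 kg of product per hectare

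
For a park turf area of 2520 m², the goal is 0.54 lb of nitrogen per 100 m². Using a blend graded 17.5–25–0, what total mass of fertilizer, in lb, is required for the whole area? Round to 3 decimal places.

77.760 lb

Product per 100 m² = 0.54 / 17.5% = 3.08571 lb.
Total product = 3.08571 × 2520 / 100 = 77.76 lb.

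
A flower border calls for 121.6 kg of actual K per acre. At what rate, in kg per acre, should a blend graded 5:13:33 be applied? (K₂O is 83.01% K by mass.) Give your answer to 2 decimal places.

As K₂O: 121.6 / 0.8301 = 146.488 kg per acre.
Product per acre = 146.488 / 33% = 443.904 kg.

443.90 kg of product per acre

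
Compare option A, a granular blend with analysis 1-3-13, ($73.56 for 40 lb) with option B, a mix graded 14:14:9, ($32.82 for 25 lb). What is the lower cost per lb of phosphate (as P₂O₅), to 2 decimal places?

$9.38 per lb P₂O₅ (option B)

option A: P₂O₅ per bag = 40 × 3% = 1.2 lb; cost = 73.56 / 1.2 = $61.3000/lb P₂O₅.
option B: P₂O₅ per bag = 25 × 14% = 3.5 lb; cost = 32.82 / 3.5 = $9.3771/lb P₂O₅.
option B is cheaper.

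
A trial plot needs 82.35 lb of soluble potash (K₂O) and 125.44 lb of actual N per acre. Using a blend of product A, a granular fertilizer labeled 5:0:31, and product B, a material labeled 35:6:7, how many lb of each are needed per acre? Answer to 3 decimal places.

190.873 lb product A, 331.132 lb product B

Let a = lb of product A, b = lb of product B (per acre).
K₂O: 0.31·a + 0.07·b = 82.35
N: 0.05·a + 0.35·b = 125.44
Eliminate a: (row1) − 0.31/0.05·(row2) → -2.1·b = -695.378, so b = 331.1324.
Back-substitute: a = (82.35 − 0.07·331.1324) / 0.31 = 190.8733.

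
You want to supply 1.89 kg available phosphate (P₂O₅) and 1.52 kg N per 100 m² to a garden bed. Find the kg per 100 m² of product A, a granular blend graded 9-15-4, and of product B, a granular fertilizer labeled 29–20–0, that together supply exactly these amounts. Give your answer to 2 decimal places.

9.57 kg product A, 2.27 kg product B

Let a = kg of product A, b = kg of product B (per 100 m²).
P₂O₅: 0.15·a + 0.2·b = 1.89
N: 0.09·a + 0.29·b = 1.52
Eliminate a: (row1) − 0.15/0.09·(row2) → -0.283333·b = -0.643333, so b = 2.27059.
Back-substitute: a = (1.89 − 0.2·2.27059) / 0.15 = 9.57255.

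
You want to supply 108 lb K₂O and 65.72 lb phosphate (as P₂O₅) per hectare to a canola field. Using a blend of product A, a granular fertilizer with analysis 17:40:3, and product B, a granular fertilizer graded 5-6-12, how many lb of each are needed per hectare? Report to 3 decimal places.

Per-hectare balance (a = product A, b = product B):
K₂O: 0.03·a + 0.12·b = 108
P₂O₅: 0.4·a + 0.06·b = 65.72
Eliminate b: (row1) − 0.12/0.06·(row2) → -0.77·a = -23.44, so a = 30.4416.
Then b = (65.72 − 0.4·30.4416) / 0.06 = 892.3896.

30.442 lb product A, 892.390 lb product B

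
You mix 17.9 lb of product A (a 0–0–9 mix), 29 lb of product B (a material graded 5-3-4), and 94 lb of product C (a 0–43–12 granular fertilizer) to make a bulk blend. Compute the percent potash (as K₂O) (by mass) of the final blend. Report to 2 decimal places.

Total mass = 17.9 + 29 + 94 = 140.9 lb.
K₂O mass = 9%×17.9 + 4%×29 + 12%×94 = 14.051 lb.
% K₂O = 14.051 / 140.9 = 9.97232%.

9.97% K₂O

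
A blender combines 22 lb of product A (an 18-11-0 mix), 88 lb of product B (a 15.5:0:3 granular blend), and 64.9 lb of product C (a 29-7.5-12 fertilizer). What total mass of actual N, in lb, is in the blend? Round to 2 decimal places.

N mass = 18%×22 + 15.5%×88 + 29%×64.9 = 36.421 lb.

36.42 lb N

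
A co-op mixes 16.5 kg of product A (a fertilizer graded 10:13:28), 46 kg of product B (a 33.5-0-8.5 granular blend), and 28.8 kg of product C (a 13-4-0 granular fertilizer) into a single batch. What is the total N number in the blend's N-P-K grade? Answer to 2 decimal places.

22.79% N

Total mass = 16.5 + 46 + 28.8 = 91.3 kg.
N mass = 10%×16.5 + 33.5%×46 + 13%×28.8 = 20.804 kg.
% N = 20.804 / 91.3 = 22.7864%.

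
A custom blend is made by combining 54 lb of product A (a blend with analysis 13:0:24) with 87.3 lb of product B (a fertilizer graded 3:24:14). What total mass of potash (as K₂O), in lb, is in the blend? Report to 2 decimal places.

K₂O mass = 24%×54 + 14%×87.3 = 25.182 lb.

25.18 lb K₂O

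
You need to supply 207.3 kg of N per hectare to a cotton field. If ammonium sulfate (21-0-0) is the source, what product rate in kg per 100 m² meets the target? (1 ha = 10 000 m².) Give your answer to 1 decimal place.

Product per hectare = 207.3 / 21% = 987.143 kg.
Convert to per 100 m²: 987.143 × 0.01 = 9.87143 kg.

9.9 kg of product per hundred sq m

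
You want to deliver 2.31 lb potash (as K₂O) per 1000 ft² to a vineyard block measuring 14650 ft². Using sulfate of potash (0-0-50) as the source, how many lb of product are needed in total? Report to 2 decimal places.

Product per 1000 ft² = 2.31 / 50% = 4.62 lb.
Total product = 4.62 × 14650 / 1000 = 67.683 lb.

67.68 lb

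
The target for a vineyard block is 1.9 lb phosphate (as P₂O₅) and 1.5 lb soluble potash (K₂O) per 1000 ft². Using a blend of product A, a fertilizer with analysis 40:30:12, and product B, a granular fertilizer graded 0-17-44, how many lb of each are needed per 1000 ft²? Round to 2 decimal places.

5.21 lb product A, 1.99 lb product B

With a, b = lb per 1000 ft² of product A and product B:
P₂O₅: 0.3·a + 0.17·b = 1.9
K₂O: 0.12·a + 0.44·b = 1.5
Eliminate a: (row1) − 0.3/0.12·(row2) → -0.93·b = -1.85, so b = 1.98925.
Back-substitute: a = (1.9 − 0.17·1.98925) / 0.3 = 5.20609.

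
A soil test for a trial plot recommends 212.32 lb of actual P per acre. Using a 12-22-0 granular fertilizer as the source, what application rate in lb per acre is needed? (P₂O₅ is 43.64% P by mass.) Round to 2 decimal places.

2211.48 lb of product per acre

As P₂O₅: 212.32 / 0.4364 = 486.526 lb per acre.
Product per acre = 486.526 / 22% = 2211.482 lb.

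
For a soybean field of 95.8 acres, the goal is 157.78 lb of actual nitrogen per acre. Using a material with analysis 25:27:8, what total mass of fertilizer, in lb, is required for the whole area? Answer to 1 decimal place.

Product per acre = 157.78 / 25% = 631.12 lb.
Total product = 631.12 × 95.8 = 60461.296 lb.

60461.3 lb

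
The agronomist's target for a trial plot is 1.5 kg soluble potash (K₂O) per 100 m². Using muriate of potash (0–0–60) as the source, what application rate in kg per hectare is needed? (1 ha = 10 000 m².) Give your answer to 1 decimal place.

Product per 100 m² = 1.5 / 60% = 2.5 kg.
Convert to per hectare: 2.5 × 100 = 250 kg.

250.0 kg of product per hectare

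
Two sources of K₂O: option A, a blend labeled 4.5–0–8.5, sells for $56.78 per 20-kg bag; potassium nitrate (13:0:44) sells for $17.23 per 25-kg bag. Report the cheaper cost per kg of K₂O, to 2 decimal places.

option A: K₂O per bag = 20 × 8.5% = 1.7 kg; cost = 56.78 / 1.7 = $33.4000/kg K₂O.
potassium nitrate: K₂O per bag = 25 × 44% = 11 kg; cost = 17.23 / 11 = $1.5664/kg K₂O.
potassium nitrate is cheaper.

$1.57 per kg K₂O (potassium nitrate)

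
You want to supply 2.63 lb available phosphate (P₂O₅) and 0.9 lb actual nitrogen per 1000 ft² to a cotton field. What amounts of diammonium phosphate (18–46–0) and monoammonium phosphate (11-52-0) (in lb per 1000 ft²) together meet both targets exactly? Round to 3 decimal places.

Per-1000 ft² balance (a = diammonium phosphate, b = monoammonium phosphate):
P₂O₅: 0.46·a + 0.52·b = 2.63
N: 0.18·a + 0.11·b = 0.9
Eliminate b: (row1) − 0.52/0.11·(row2) → -0.390909·a = -1.62455, so a = 4.15581.
Then b = (0.9 − 0.18·4.15581) / 0.11 = 1.3814.

4.156 lb diammonium phosphate, 1.381 lb monoammonium phosphate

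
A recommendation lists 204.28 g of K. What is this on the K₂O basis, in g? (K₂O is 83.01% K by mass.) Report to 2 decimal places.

K₂O = 204.28 / 0.8301 = 246.091 g.

246.09 g K₂O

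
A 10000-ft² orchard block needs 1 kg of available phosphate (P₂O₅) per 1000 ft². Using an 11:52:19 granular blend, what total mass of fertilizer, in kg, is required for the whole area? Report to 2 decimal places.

Product per 1000 ft² = 1 / 52% = 1.92308 kg.
Total product = 1.92308 × 10000 / 1000 = 19.2308 kg.

19.23 kg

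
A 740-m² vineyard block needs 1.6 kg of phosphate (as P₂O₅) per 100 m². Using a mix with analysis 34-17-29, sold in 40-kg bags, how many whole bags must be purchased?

2 bags

Product per 100 m² = 1.6 / 17% = 9.41176 kg.
Total product = 9.41176 × 740 / 100 = 69.6471 kg.
Bags = ⌈69.6471 / 40⌉ = 2.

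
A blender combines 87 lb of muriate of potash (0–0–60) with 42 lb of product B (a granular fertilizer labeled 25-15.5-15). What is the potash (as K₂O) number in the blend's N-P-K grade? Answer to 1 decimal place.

45.3% K₂O

Total mass = 87 + 42 = 129 lb.
K₂O mass = 60%×87 + 15%×42 = 58.5 lb.
% K₂O = 58.5 / 129 = 45.3488%.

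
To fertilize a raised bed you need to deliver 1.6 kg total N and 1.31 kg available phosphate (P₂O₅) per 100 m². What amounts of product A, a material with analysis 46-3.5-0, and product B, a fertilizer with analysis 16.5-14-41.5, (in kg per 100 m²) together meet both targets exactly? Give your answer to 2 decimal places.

Per-100 m² balance (a = product A, b = product B):
N: 0.46·a + 0.165·b = 1.6
P₂O₅: 0.035·a + 0.14·b = 1.31
From row1: a = (1.6 − 0.165·b) / 0.46.
Into row2: 0.035·(1.6 − 0.165·b)/0.46 + 0.14·b = 1.31 → b = 9.32367, a = 0.133902.

0.13 kg product A, 9.32 kg product B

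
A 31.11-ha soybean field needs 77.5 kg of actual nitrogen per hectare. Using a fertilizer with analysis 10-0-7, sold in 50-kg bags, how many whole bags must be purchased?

Product per hectare = 77.5 / 10% = 775 kg.
Total product = 775 × 31.11 = 24110.2 kg.
Bags = ⌈24110.2 / 50⌉ = 483.

483 bags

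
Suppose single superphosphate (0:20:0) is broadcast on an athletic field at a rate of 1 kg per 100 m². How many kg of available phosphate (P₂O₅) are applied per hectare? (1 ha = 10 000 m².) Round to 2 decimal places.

20.00 kg P₂O₅ per hectare

P₂O₅ per 100 m² = 1 × 20% = 0.2 kg.
Convert to per hectare: 0.2 × 100 = 20 kg.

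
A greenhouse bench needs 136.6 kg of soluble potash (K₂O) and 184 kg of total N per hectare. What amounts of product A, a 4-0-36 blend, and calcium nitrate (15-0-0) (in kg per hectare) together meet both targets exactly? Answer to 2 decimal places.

Per-hectare balance (a = product A, b = calcium nitrate):
K₂O: 0.36·a + 0·b = 136.6
N: 0.04·a + 0.15·b = 184
From row1: a = (136.6 − 0·b) / 0.36.
Into row2: 0.04·(136.6 − 0·b)/0.36 + 0.15·b = 184 → b = 1125.481, a = 379.444.

379.44 kg product A, 1125.48 kg calcium nitrate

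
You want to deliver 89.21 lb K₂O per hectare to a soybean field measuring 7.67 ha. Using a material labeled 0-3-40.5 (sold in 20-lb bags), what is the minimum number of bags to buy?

Product per hectare = 89.21 / 40.5% = 220.272 lb.
Total product = 220.272 × 7.67 = 1689.48 lb.
Bags = ⌈1689.48 / 20⌉ = 85.

85 bags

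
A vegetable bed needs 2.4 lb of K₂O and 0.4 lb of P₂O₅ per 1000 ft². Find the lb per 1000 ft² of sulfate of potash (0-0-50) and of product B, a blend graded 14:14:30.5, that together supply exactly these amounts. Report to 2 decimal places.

Per-1000 ft² balance (a = sulfate of potash, b = product B):
K₂O: 0.5·a + 0.305·b = 2.4
P₂O₅: 0·a + 0.14·b = 0.4
Solving simultaneously: a = 3.05714, b = 2.85714.

3.06 lb sulfate of potash, 2.86 lb product B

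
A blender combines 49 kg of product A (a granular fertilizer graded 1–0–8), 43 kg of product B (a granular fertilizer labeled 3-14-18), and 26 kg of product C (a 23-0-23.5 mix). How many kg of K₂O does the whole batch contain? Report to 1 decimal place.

K₂O mass = 8%×49 + 18%×43 + 23.5%×26 = 17.77 kg.

17.8 kg K₂O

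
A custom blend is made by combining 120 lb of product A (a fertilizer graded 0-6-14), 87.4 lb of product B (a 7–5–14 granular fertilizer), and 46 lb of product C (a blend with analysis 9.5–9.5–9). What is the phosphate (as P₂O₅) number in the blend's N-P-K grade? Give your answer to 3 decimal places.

6.290% P₂O₅

Total mass = 120 + 87.4 + 46 = 253.4 lb.
P₂O₅ mass = 6%×120 + 5%×87.4 + 9.5%×46 = 15.94 lb.
% P₂O₅ = 15.94 / 253.4 = 6.29045%.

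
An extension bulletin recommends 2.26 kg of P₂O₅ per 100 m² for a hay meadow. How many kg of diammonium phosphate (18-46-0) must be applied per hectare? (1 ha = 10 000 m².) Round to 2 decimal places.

491.30 kg of product per hectare

Product per 100 m² = 2.26 / 46% = 4.91304 kg.
Convert to per hectare: 4.91304 × 100 = 491.304 kg.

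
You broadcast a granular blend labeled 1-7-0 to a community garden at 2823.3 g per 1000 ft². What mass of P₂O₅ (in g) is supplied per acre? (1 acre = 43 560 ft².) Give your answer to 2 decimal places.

8608.81 g P₂O₅ per acre

P₂O₅ per 1000 ft² = 2823.3 × 7% = 197.631 g.
Convert to per acre: 197.631 × 43.56 = 8608.806 g.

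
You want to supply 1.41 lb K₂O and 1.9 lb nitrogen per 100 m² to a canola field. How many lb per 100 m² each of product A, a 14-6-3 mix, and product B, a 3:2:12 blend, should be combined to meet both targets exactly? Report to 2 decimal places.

With a, b = lb per 100 m² of product A and product B:
K₂O: 0.03·a + 0.12·b = 1.41
N: 0.14·a + 0.03·b = 1.9
Eliminate a: (row1) − 0.03/0.14·(row2) → 0.113571·b = 1.00286, so b = 8.83019.
Back-substitute: a = (1.41 − 0.12·8.83019) / 0.03 = 11.6792.

11.68 lb product A, 8.83 lb product B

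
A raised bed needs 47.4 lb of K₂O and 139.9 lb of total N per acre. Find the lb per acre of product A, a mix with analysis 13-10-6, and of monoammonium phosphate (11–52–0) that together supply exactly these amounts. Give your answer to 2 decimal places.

790.00 lb product A, 338.18 lb monoammonium phosphate

Per-acre balance (a = product A, b = monoammonium phosphate):
K₂O: 0.06·a + 0·b = 47.4
N: 0.13·a + 0.11·b = 139.9
Eliminate b: (row1) − 0/0.11·(row2) → 0.06·a = 47.4, so a = 790.
Then b = (139.9 − 0.13·790) / 0.11 = 338.182.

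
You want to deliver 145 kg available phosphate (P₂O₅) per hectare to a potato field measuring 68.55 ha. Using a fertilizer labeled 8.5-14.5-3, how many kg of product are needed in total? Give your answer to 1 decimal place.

Product per hectare = 145 / 14.5% = 1000 kg.
Total product = 1000 × 68.55 = 68550 kg.

68550.0 kg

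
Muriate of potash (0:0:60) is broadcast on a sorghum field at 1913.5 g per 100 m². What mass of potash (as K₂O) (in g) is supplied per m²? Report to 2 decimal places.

K₂O per 100 m² = 1913.5 × 60% = 1148.1 g.
Convert to per m²: 1148.1 × 0.01 = 11.481 g.

11.48 g K₂O per sq m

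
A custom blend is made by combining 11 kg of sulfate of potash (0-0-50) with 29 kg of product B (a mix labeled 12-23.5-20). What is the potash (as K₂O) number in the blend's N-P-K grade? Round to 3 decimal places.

Total mass = 11 + 29 = 40 kg.
K₂O mass = 50%×11 + 20%×29 = 11.3 kg.
% K₂O = 11.3 / 40 = 28.25%.

28.250% K₂O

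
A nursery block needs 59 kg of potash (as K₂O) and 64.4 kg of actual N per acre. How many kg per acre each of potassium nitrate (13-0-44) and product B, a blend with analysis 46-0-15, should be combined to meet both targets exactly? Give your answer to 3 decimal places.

95.571 kg potassium nitrate, 112.991 kg product B

Per-acre balance (a = potassium nitrate, b = product B):
K₂O: 0.44·a + 0.15·b = 59
N: 0.13·a + 0.46·b = 64.4
Eliminate a: (row1) − 0.44/0.13·(row2) → -1.40692·b = -158.969, so b = 112.9907.
Back-substitute: a = (59 − 0.15·112.9907) / 0.44 = 95.5714.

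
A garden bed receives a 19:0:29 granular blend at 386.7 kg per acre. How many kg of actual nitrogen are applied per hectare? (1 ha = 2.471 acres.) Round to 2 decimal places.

181.55 kg N per hectare

nitrogen per acre = 386.7 × 19% = 73.473 kg.
Convert to per hectare: 73.473 × 2.471 = 181.552 kg.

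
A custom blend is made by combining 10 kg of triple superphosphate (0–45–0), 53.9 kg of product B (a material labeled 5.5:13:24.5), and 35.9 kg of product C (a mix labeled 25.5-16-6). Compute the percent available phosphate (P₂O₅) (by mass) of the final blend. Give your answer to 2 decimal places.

Total mass = 10 + 53.9 + 35.9 = 99.8 kg.
P₂O₅ mass = 45%×10 + 13%×53.9 + 16%×35.9 = 17.251 kg.
% P₂O₅ = 17.251 / 99.8 = 17.2856%.

17.29% P₂O₅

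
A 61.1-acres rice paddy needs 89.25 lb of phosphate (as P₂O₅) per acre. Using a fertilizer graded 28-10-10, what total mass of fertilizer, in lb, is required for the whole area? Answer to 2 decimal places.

54531.75 lb

Product per acre = 89.25 / 10% = 892.5 lb.
Total product = 892.5 × 61.1 = 54531.75 lb.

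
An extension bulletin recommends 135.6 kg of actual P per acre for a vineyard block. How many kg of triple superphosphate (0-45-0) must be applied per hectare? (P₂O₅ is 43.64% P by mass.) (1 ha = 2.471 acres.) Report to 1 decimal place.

As P₂O₅: 135.6 / 0.4364 = 310.724 kg per acre.
Product per acre = 310.724 / 45% = 690.498 kg.
Convert to per hectare: 690.498 × 2.471 = 1706.22 kg.

1706.2 kg of product per hectare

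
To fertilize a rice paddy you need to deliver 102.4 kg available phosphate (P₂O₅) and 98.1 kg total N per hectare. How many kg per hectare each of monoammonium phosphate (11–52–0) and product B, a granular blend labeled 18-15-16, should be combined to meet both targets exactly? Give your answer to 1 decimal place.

With a, b = kg per hectare of monoammonium phosphate and product B:
P₂O₅: 0.52·a + 0.15·b = 102.4
N: 0.11·a + 0.18·b = 98.1
From row1: a = (102.4 − 0.15·b) / 0.52.
Into row2: 0.11·(102.4 − 0.15·b)/0.52 + 0.18·b = 98.1 → b = 515.538, a = 48.2101.

48.2 kg monoammonium phosphate, 515.5 kg product B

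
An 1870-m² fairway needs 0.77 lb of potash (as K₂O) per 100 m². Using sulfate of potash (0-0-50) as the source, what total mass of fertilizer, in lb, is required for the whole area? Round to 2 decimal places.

Product per 100 m² = 0.77 / 50% = 1.54 lb.
Total product = 1.54 × 1870 / 100 = 28.798 lb.

28.80 lb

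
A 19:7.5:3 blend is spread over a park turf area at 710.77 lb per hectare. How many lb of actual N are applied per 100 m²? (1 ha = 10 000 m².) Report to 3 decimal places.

1.350 lb N per hundred sq m

nitrogen per hectare = 710.77 × 19% = 135.046 lb.
Convert to per 100 m²: 135.046 × 0.01 = 1.35046 lb.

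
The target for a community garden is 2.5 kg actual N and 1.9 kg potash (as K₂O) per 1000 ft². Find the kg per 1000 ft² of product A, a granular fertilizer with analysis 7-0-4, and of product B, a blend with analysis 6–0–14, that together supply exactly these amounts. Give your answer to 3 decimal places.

With a, b = kg per 1000 ft² of product A and product B:
N: 0.07·a + 0.06·b = 2.5
K₂O: 0.04·a + 0.14·b = 1.9
Solving simultaneously: a = 31.8919, b = 4.45946.

31.892 kg product A, 4.459 kg product B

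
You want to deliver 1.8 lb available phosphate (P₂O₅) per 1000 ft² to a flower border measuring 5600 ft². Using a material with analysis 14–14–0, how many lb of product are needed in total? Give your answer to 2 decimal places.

Product per 1000 ft² = 1.8 / 14% = 12.8571 lb.
Total product = 12.8571 × 5600 / 1000 = 72 lb.

72.00 lb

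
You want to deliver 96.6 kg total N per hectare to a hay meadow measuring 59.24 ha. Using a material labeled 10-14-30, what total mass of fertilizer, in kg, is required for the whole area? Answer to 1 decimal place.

Product per hectare = 96.6 / 10% = 966 kg.
Total product = 966 × 59.24 = 57225.84 kg.

57225.8 kg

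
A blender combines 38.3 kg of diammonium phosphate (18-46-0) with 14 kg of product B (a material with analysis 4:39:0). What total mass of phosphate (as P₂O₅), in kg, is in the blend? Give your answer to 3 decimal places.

P₂O₅ mass = 46%×38.3 + 39%×14 = 23.078 kg.

23.078 kg P₂O₅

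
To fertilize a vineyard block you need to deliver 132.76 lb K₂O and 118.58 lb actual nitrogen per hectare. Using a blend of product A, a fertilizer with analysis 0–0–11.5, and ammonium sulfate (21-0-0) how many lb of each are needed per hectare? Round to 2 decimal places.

1154.43 lb product A, 564.67 lb ammonium sulfate

Let a = lb of product A, b = lb of ammonium sulfate (per hectare).
K₂O: 0.115·a + 0·b = 132.76
N: 0·a + 0.21·b = 118.58
Solving simultaneously: a = 1154.4348, b = 564.667.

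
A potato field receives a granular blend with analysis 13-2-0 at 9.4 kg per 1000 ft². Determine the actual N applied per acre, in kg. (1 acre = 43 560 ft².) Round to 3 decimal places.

53.230 kg N per acre

nitrogen per 1000 ft² = 9.4 × 13% = 1.222 kg.
Convert to per acre: 1.222 × 43.56 = 53.2303 kg.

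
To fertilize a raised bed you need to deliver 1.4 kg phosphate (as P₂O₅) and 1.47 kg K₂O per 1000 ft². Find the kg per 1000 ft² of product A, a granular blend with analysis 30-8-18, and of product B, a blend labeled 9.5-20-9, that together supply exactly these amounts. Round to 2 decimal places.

Let a = kg of product A, b = kg of product B (per 1000 ft²).
P₂O₅: 0.08·a + 0.2·b = 1.4
K₂O: 0.18·a + 0.09·b = 1.47
Eliminate b: (row1) − 0.2/0.09·(row2) → -0.32·a = -1.86667, so a = 5.83333.
Then b = (1.47 − 0.18·5.83333) / 0.09 = 4.66667.

5.83 kg product A, 4.67 kg product B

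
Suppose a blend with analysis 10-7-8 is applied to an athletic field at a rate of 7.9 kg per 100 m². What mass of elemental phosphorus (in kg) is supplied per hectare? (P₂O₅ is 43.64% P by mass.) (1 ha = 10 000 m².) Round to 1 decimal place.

24.1 kg P per hectare

P₂O₅ per 100 m² = 7.9 × 7% = 0.553 kg.
Elemental P = 0.553 × 0.4364 = 0.241329 kg per 100 m².
Convert to per hectare: 0.241329 × 100 = 24.1329 kg.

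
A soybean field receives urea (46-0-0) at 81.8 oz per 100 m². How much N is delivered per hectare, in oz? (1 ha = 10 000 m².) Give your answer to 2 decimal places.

3762.80 oz N per hectare

nitrogen per 100 m² = 81.8 × 46% = 37.628 oz.
Convert to per hectare: 37.628 × 100 = 3762.8 oz.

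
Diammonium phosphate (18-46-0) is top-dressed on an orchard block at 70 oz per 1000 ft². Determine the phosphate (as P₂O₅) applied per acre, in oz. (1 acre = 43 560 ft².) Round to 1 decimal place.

1402.6 oz P₂O₅ per acre

P₂O₅ per 1000 ft² = 70 × 46% = 32.2 oz.
Convert to per acre: 32.2 × 43.56 = 1402.63 oz.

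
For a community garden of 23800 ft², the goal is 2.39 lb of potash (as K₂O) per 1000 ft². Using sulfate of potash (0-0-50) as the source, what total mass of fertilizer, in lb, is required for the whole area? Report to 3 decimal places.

113.764 lb

Product per 1000 ft² = 2.39 / 50% = 4.78 lb.
Total product = 4.78 × 23800 / 1000 = 113.764 lb.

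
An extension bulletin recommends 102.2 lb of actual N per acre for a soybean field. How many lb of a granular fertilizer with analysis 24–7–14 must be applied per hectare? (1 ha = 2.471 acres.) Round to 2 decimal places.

1052.23 lb of product per hectare

Product per acre = 102.2 / 24% = 425.833 lb.
Convert to per hectare: 425.833 × 2.471 = 1052.234 lb.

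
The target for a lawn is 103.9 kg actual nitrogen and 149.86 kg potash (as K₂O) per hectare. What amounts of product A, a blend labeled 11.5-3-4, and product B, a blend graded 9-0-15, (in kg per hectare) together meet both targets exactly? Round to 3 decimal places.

153.670 kg product A, 958.088 kg product B

With a, b = kg per hectare of product A and product B:
N: 0.115·a + 0.09·b = 103.9
K₂O: 0.04·a + 0.15·b = 149.86
Eliminate b: (row1) − 0.09/0.15·(row2) → 0.091·a = 13.984, so a = 153.6703.
Then b = (149.86 − 0.04·153.6703) / 0.15 = 958.0879.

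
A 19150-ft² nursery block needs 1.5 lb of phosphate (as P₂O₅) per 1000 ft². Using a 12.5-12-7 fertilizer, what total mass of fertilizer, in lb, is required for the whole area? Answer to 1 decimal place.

239.4 lb

Product per 1000 ft² = 1.5 / 12% = 12.5 lb.
Total product = 12.5 × 19150 / 1000 = 239.375 lb.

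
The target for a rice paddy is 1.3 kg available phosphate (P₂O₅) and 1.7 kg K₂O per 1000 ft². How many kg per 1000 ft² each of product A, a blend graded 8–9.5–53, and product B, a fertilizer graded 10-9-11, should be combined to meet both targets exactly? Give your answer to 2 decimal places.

0.27 kg product A, 14.16 kg product B

With a, b = kg per 1000 ft² of product A and product B:
P₂O₅: 0.095·a + 0.09·b = 1.3
K₂O: 0.53·a + 0.11·b = 1.7
Solving simultaneously: a = 0.268456, b = 14.1611.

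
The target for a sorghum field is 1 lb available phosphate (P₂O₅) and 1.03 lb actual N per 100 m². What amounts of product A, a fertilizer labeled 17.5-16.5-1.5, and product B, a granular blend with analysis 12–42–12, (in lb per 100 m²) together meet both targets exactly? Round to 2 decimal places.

5.82 lb product A, 0.09 lb product B

Per-100 m² balance (a = product A, b = product B):
P₂O₅: 0.165·a + 0.42·b = 1
N: 0.175·a + 0.12·b = 1.03
From row1: a = (1 − 0.42·b) / 0.165.
Into row2: 0.175·(1 − 0.42·b)/0.165 + 0.12·b = 1.03 → b = 0.094041, a = 5.82123.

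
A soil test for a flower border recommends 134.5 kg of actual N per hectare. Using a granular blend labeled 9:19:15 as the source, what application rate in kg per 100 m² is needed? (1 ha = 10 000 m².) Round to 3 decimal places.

Product per hectare = 134.5 / 9% = 1494.44 kg.
Convert to per 100 m²: 1494.44 × 0.01 = 14.9444 kg.

14.944 kg of product per hundred sq m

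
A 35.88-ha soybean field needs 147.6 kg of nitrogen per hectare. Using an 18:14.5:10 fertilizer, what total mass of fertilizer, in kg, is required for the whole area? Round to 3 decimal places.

29421.600 kg

Product per hectare = 147.6 / 18% = 820 kg.
Total product = 820 × 35.88 = 29421.6 kg.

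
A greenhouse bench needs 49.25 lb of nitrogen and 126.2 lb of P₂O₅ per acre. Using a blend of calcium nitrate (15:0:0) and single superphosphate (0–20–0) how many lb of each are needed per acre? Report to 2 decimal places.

328.33 lb calcium nitrate, 631.00 lb single superphosphate

Let a = lb of calcium nitrate, b = lb of single superphosphate (per acre).
N: 0.15·a + 0·b = 49.25
P₂O₅: 0·a + 0.2·b = 126.2
Solving simultaneously: a = 328.333, b = 631.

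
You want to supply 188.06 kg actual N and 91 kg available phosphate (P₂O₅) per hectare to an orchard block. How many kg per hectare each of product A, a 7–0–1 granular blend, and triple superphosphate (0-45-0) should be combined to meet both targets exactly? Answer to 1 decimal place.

2686.6 kg product A, 202.2 kg triple superphosphate

Let a = kg of product A, b = kg of triple superphosphate (per hectare).
N: 0.07·a + 0·b = 188.06
P₂O₅: 0·a + 0.45·b = 91
Solving simultaneously: a = 2686.57, b = 202.222.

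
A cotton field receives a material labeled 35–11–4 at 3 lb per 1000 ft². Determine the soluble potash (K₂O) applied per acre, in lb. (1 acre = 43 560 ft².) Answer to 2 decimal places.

K₂O per 1000 ft² = 3 × 4% = 0.12 lb.
Convert to per acre: 0.12 × 43.56 = 5.2272 lb.

5.23 lb K₂O per acre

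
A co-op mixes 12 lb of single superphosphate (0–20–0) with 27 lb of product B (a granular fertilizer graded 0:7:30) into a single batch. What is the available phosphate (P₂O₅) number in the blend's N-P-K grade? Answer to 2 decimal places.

11.00% P₂O₅

Total mass = 12 + 27 = 39 lb.
P₂O₅ mass = 20%×12 + 7%×27 = 4.29 lb.
% P₂O₅ = 4.29 / 39 = 11%.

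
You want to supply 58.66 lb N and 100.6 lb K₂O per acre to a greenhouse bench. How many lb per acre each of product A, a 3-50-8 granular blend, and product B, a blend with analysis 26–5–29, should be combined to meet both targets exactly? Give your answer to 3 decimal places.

With a, b = lb per acre of product A and product B:
N: 0.03·a + 0.26·b = 58.66
K₂O: 0.08·a + 0.29·b = 100.6
From row1: a = (58.66 − 0.26·b) / 0.03.
Into row2: 0.08·(58.66 − 0.26·b)/0.03 + 0.29·b = 100.6 → b = 138.4132, a = 755.7521.

755.752 lb product A, 138.413 lb product B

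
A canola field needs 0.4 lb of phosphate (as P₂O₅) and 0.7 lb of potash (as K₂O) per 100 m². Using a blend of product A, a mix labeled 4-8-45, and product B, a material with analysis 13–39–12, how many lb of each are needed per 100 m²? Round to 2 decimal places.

With a, b = lb per 100 m² of product A and product B:
P₂O₅: 0.08·a + 0.39·b = 0.4
K₂O: 0.45·a + 0.12·b = 0.7
From row1: a = (0.4 − 0.39·b) / 0.08.
Into row2: 0.45·(0.4 − 0.39·b)/0.08 + 0.12·b = 0.7 → b = 0.747438, a = 1.35624.

1.36 lb product A, 0.75 lb product B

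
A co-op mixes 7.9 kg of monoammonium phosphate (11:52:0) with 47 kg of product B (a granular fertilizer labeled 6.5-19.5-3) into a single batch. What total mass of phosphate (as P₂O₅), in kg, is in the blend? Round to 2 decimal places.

P₂O₅ mass = 52%×7.9 + 19.5%×47 = 13.273 kg.

13.27 kg P₂O₅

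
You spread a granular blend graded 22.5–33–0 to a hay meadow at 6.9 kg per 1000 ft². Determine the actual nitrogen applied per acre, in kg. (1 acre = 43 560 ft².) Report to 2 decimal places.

67.63 kg N per acre

nitrogen per 1000 ft² = 6.9 × 22.5% = 1.5525 kg.
Convert to per acre: 1.5525 × 43.56 = 67.6269 kg.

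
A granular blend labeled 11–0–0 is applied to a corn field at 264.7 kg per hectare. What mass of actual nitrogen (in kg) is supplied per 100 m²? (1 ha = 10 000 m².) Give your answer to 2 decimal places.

0.29 kg N per hundred sq m

nitrogen per hectare = 264.7 × 11% = 29.117 kg.
Convert to per 100 m²: 29.117 × 0.01 = 0.29117 kg.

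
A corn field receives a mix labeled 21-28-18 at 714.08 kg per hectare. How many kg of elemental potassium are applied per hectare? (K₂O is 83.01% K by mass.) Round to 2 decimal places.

106.70 kg K per hectare

K₂O per hectare = 714.08 × 18% = 128.534 kg.
Elemental K = 128.534 × 0.8301 = 106.696 kg per hectare.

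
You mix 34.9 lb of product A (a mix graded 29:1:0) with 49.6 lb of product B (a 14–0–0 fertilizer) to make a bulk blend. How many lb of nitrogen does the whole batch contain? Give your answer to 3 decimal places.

17.065 lb N

N mass = 29%×34.9 + 14%×49.6 = 17.065 lb.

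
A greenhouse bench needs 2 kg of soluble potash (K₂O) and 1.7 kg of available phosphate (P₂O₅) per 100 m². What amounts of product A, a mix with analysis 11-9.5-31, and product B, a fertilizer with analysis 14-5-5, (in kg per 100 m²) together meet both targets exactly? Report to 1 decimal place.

1.4 kg product A, 31.3 kg product B

With a, b = kg per 100 m² of product A and product B:
K₂O: 0.31·a + 0.05·b = 2
P₂O₅: 0.095·a + 0.05·b = 1.7
Eliminate b: (row1) − 0.05/0.05·(row2) → 0.215·a = 0.3, so a = 1.39535.
Then b = (1.7 − 0.095·1.39535) / 0.05 = 31.3488.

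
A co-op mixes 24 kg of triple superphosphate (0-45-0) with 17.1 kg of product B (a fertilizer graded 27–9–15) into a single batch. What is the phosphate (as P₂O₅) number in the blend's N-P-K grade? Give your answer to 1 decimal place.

30.0% P₂O₅

Total mass = 24 + 17.1 = 41.1 kg.
P₂O₅ mass = 45%×24 + 9%×17.1 = 12.339 kg.
% P₂O₅ = 12.339 / 41.1 = 30.0219%.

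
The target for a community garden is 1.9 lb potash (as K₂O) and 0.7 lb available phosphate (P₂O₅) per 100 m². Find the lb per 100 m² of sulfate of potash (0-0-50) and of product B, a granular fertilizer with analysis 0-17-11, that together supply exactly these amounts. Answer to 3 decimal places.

2.894 lb sulfate of potash, 4.118 lb product B

With a, b = lb per 100 m² of sulfate of potash and product B:
K₂O: 0.5·a + 0.11·b = 1.9
P₂O₅: 0·a + 0.17·b = 0.7
Solving simultaneously: a = 2.89412, b = 4.11765.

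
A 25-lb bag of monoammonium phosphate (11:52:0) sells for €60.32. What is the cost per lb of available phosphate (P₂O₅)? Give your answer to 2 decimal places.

€4.64 per lb P₂O₅

P₂O₅ in bag = 25 × 52% = 13 lb.
Cost per lb P₂O₅ = €60.32 / 13 = €4.6400.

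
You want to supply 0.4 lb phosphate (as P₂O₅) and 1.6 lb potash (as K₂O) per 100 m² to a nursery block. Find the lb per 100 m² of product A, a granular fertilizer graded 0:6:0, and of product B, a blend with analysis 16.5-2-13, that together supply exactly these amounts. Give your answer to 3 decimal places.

2.564 lb product A, 12.308 lb product B

Let a = lb of product A, b = lb of product B (per 100 m²).
P₂O₅: 0.06·a + 0.02·b = 0.4
K₂O: 0·a + 0.13·b = 1.6
Solving simultaneously: a = 2.5641, b = 12.3077.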